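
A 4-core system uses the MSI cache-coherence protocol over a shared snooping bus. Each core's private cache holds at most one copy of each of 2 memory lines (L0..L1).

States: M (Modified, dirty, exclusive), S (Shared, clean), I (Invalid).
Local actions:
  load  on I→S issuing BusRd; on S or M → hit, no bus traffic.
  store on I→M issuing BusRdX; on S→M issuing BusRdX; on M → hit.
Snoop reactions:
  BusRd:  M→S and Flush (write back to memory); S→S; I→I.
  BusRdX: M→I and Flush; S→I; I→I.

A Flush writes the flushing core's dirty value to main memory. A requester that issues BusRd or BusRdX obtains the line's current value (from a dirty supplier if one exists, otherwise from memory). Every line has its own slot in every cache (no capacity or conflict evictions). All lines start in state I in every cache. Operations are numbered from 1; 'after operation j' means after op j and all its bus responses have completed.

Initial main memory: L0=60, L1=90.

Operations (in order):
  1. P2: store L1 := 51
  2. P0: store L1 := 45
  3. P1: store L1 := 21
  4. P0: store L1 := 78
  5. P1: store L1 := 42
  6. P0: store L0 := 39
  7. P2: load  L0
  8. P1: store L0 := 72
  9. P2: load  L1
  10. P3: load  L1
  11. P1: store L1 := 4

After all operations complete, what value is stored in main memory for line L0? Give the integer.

  op1 P2: store L1 := 51 → I/I/M/I on L1; bus BusRdX; mem=90
  op2 P0: store L1 := 45 → M/I/I/I on L1; bus BusRdX Flush; mem=51
  op3 P1: store L1 := 21 → I/M/I/I on L1; bus BusRdX Flush; mem=45
  op4 P0: store L1 := 78 → M/I/I/I on L1; bus BusRdX Flush; mem=21
  op5 P1: store L1 := 42 → I/M/I/I on L1; bus BusRdX Flush; mem=78
  op6 P0: store L0 := 39 → M/I/I/I on L0; bus BusRdX; mem=60
  op7 P2: load  L0 → S/I/S/I on L0; bus BusRd Flush; mem=39
  op8 P1: store L0 := 72 → I/M/I/I on L0; bus BusRdX; mem=39
  op9 P2: load  L1 → I/S/S/I on L1; bus BusRd Flush; mem=42
  op10 P3: load  L1 → I/S/S/S on L1; bus BusRd; mem=42
  op11 P1: store L1 := 4 → I/M/I/I on L1; bus BusRdX; mem=42

memory[L0] = 39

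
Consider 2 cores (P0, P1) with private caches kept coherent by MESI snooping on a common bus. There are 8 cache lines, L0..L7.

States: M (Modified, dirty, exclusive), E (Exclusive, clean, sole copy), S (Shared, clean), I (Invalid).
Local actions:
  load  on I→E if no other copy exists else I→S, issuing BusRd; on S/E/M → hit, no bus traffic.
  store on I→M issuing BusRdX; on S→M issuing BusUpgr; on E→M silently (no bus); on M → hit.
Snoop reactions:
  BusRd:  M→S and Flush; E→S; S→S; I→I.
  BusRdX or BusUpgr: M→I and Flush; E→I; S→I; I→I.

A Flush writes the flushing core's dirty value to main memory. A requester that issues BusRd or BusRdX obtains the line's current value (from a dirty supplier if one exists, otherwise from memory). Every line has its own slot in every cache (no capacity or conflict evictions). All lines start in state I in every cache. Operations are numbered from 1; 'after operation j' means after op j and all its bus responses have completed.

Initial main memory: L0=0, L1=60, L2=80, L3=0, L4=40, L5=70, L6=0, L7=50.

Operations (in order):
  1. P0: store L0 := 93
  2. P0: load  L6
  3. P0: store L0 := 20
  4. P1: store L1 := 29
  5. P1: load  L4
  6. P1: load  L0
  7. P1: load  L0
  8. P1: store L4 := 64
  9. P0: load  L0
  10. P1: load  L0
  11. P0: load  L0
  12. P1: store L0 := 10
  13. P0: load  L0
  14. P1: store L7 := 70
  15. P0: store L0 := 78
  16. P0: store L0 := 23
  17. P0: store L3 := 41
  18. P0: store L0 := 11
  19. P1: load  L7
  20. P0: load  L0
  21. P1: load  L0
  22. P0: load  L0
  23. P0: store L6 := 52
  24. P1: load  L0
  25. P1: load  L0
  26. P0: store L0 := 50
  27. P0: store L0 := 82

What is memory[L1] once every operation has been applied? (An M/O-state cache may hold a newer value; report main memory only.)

  op1 P0: store L0 := 93 → M/I on L0; bus BusRdX; mem=0
  op2 P0: load  L6 → E/I on L6; bus BusRd; mem=0
  op3 P0: store L0 := 20 → M/I on L0; bus (none); mem=0
  op4 P1: store L1 := 29 → I/M on L1; bus BusRdX; mem=60
  op5 P1: load  L4 → I/E on L4; bus BusRd; mem=40
  op6 P1: load  L0 → S/S on L0; bus BusRd Flush; mem=20
  op7 P1: load  L0 → S/S on L0; bus (none); mem=20
  op8 P1: store L4 := 64 → I/M on L4; bus (none); mem=40
  op9 P0: load  L0 → S/S on L0; bus (none); mem=20
  op10 P1: load  L0 → S/S on L0; bus (none); mem=20
  op11 P0: load  L0 → S/S on L0; bus (none); mem=20
  op12 P1: store L0 := 10 → I/M on L0; bus BusUpgr; mem=20
  op13 P0: load  L0 → S/S on L0; bus BusRd Flush; mem=10
  op14 P1: store L7 := 70 → I/M on L7; bus BusRdX; mem=50
  op15 P0: store L0 := 78 → M/I on L0; bus BusUpgr; mem=10
  op16 P0: store L0 := 23 → M/I on L0; bus (none); mem=10
  op17 P0: store L3 := 41 → M/I on L3; bus BusRdX; mem=0
  op18 P0: store L0 := 11 → M/I on L0; bus (none); mem=10
  op19 P1: load  L7 → I/M on L7; bus (none); mem=50
  op20 P0: load  L0 → M/I on L0; bus (none); mem=10
  op21 P1: load  L0 → S/S on L0; bus BusRd Flush; mem=11
  op22 P0: load  L0 → S/S on L0; bus (none); mem=11
  op23 P0: store L6 := 52 → M/I on L6; bus (none); mem=0
  op24 P1: load  L0 → S/S on L0; bus (none); mem=11
  op25 P1: load  L0 → S/S on L0; bus (none); mem=11
  op26 P0: store L0 := 50 → M/I on L0; bus BusUpgr; mem=11
  op27 P0: store L0 := 82 → M/I on L0; bus (none); mem=11

memory[L1] = 60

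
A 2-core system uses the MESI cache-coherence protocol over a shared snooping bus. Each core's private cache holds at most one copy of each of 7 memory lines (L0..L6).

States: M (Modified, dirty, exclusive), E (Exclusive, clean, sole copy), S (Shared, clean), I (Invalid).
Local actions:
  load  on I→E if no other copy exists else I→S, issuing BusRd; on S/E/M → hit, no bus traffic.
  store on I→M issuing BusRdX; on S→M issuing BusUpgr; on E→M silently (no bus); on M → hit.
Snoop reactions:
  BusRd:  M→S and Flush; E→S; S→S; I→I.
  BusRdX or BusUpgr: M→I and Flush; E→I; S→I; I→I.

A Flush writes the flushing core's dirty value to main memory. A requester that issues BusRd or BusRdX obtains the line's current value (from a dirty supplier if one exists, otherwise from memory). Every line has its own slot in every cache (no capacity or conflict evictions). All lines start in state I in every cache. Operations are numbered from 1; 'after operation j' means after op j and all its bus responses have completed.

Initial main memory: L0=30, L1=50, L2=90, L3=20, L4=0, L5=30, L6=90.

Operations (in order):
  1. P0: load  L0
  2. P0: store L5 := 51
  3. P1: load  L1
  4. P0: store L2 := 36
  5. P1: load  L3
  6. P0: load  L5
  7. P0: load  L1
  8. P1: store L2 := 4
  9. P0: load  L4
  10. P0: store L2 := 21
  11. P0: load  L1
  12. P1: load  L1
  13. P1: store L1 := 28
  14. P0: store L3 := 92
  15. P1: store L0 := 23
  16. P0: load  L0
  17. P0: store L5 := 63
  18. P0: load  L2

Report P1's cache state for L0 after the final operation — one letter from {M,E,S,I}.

[1] P0: load  L0 | P0:E(30), P1:I | bus: BusRd
[2] P0: store L5 := 51 | P0:M(51), P1:I | bus: BusRdX
[3] P1: load  L1 | P0:I, P1:E(50) | bus: BusRd
[4] P0: store L2 := 36 | P0:M(36), P1:I | bus: BusRdX
[5] P1: load  L3 | P0:I, P1:E(20) | bus: BusRd
[6] P0: load  L5 | P0:M(51), P1:I | bus: none
[7] P0: load  L1 | P0:S(50), P1:S(50) | bus: BusRd
[8] P1: store L2 := 4 | P0:I, P1:M(4) | bus: BusRdX,Flush
[9] P0: load  L4 | P0:E(0), P1:I | bus: BusRd
[10] P0: store L2 := 21 | P0:M(21), P1:I | bus: BusRdX,Flush
[11] P0: load  L1 | P0:S(50), P1:S(50) | bus: none
[12] P1: load  L1 | P0:S(50), P1:S(50) | bus: none
[13] P1: store L1 := 28 | P0:I, P1:M(28) | bus: BusUpgr
[14] P0: store L3 := 92 | P0:M(92), P1:I | bus: BusRdX
[15] P1: store L0 := 23 | P0:I, P1:M(23) | bus: BusRdX
[16] P0: load  L0 | P0:S(23), P1:S(23) | bus: BusRd,Flush
[17] P0: store L5 := 63 | P0:M(63), P1:I | bus: none
[18] P0: load  L2 | P0:M(21), P1:I | bus: none

state = S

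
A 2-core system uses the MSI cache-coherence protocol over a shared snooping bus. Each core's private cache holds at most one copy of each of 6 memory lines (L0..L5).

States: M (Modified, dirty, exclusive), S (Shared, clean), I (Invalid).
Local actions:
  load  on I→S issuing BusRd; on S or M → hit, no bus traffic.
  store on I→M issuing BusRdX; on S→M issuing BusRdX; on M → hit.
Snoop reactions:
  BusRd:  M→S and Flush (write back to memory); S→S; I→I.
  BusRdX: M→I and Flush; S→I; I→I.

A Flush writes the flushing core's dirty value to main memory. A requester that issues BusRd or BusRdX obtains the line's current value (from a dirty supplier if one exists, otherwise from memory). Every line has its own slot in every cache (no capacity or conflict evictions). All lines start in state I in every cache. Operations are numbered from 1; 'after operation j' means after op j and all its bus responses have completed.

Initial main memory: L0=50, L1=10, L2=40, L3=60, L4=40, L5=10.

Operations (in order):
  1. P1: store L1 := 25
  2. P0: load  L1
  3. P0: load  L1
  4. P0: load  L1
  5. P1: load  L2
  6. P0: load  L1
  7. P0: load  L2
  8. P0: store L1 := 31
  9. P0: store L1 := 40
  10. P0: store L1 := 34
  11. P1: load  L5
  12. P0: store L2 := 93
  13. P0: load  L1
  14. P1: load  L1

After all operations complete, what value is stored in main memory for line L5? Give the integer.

memory[L5] = 10

  op1 P1: store L1 := 25 → I/M on L1; bus BusRdX; mem=10
  op2 P0: load  L1 → S/S on L1; bus BusRd Flush; mem=25
  op3 P0: load  L1 → S/S on L1; bus (none); mem=25
  op4 P0: load  L1 → S/S on L1; bus (none); mem=25
  op5 P1: load  L2 → I/S on L2; bus BusRd; mem=40
  op6 P0: load  L1 → S/S on L1; bus (none); mem=25
  op7 P0: load  L2 → S/S on L2; bus BusRd; mem=40
  op8 P0: store L1 := 31 → M/I on L1; bus BusRdX; mem=25
  op9 P0: store L1 := 40 → M/I on L1; bus (none); mem=25
  op10 P0: store L1 := 34 → M/I on L1; bus (none); mem=25
  op11 P1: load  L5 → I/S on L5; bus BusRd; mem=10
  op12 P0: store L2 := 93 → M/I on L2; bus BusRdX; mem=40
  op13 P0: load  L1 → M/I on L1; bus (none); mem=25
  op14 P1: load  L1 → S/S on L1; bus BusRd Flush; mem=34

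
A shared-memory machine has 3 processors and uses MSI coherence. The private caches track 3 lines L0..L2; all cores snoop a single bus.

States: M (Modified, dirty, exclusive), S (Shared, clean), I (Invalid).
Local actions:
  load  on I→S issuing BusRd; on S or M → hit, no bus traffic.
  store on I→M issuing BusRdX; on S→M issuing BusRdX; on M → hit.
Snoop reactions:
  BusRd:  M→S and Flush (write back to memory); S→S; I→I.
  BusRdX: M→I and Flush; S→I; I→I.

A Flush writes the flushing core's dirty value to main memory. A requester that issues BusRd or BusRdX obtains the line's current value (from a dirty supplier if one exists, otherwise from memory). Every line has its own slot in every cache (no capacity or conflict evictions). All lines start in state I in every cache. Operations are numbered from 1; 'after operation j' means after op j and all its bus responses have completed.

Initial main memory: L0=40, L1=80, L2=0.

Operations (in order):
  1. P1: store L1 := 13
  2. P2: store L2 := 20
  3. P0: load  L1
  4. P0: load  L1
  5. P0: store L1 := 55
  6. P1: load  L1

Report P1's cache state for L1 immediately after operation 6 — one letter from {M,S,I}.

state = S

step 1: P1: store L1 := 13  ⟶  IMI  (L1)  txn=BusRdX  M[L1]=80
step 2: P2: store L2 := 20  ⟶  IIM  (L2)  txn=BusRdX  M[L2]=0
step 3: P0: load  L1  ⟶  SSI  (L1)  txn=BusRd+Flush  M[L1]=13
step 4: P0: load  L1  ⟶  SSI  (L1)  txn=∅  M[L1]=13
step 5: P0: store L1 := 55  ⟶  MII  (L1)  txn=BusRdX  M[L1]=13
step 6: P1: load  L1  ⟶  SSI  (L1)  txn=BusRd+Flush  M[L1]=55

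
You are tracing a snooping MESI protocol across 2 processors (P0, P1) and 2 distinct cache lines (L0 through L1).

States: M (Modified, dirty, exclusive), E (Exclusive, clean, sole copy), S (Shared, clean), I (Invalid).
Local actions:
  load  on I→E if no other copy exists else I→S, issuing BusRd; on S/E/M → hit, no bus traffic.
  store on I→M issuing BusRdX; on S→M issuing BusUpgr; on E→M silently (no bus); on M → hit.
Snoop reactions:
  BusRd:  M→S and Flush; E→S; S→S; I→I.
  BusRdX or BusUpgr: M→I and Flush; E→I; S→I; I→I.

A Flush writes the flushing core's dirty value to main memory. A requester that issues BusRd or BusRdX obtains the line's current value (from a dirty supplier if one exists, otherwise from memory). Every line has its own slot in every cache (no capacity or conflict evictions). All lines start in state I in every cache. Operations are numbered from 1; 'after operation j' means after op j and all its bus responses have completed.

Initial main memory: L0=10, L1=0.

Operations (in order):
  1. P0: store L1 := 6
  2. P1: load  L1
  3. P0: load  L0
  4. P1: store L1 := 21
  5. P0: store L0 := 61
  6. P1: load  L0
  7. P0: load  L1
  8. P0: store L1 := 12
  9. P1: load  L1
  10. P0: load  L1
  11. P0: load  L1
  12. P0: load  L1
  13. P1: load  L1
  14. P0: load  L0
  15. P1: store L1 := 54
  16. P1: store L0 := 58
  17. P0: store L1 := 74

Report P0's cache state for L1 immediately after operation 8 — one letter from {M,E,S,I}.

state = M

[1] P0: store L1 := 6 | P0:M(6), P1:I | bus: BusRdX
[2] P1: load  L1 | P0:S(6), P1:S(6) | bus: BusRd,Flush
[3] P0: load  L0 | P0:E(10), P1:I | bus: BusRd
[4] P1: store L1 := 21 | P0:I, P1:M(21) | bus: BusUpgr
[5] P0: store L0 := 61 | P0:M(61), P1:I | bus: none
[6] P1: load  L0 | P0:S(61), P1:S(61) | bus: BusRd,Flush
[7] P0: load  L1 | P0:S(21), P1:S(21) | bus: BusRd,Flush
[8] P0: store L1 := 12 | P0:M(12), P1:I | bus: BusUpgr
[9] P1: load  L1 | P0:S(12), P1:S(12) | bus: BusRd,Flush
[10] P0: load  L1 | P0:S(12), P1:S(12) | bus: none
[11] P0: load  L1 | P0:S(12), P1:S(12) | bus: none
[12] P0: load  L1 | P0:S(12), P1:S(12) | bus: none
[13] P1: load  L1 | P0:S(12), P1:S(12) | bus: none
[14] P0: load  L0 | P0:S(61), P1:S(61) | bus: none
[15] P1: store L1 := 54 | P0:I, P1:M(54) | bus: BusUpgr
[16] P1: store L0 := 58 | P0:I, P1:M(58) | bus: BusUpgr
[17] P0: store L1 := 74 | P0:M(74), P1:I | bus: BusRdX,Flush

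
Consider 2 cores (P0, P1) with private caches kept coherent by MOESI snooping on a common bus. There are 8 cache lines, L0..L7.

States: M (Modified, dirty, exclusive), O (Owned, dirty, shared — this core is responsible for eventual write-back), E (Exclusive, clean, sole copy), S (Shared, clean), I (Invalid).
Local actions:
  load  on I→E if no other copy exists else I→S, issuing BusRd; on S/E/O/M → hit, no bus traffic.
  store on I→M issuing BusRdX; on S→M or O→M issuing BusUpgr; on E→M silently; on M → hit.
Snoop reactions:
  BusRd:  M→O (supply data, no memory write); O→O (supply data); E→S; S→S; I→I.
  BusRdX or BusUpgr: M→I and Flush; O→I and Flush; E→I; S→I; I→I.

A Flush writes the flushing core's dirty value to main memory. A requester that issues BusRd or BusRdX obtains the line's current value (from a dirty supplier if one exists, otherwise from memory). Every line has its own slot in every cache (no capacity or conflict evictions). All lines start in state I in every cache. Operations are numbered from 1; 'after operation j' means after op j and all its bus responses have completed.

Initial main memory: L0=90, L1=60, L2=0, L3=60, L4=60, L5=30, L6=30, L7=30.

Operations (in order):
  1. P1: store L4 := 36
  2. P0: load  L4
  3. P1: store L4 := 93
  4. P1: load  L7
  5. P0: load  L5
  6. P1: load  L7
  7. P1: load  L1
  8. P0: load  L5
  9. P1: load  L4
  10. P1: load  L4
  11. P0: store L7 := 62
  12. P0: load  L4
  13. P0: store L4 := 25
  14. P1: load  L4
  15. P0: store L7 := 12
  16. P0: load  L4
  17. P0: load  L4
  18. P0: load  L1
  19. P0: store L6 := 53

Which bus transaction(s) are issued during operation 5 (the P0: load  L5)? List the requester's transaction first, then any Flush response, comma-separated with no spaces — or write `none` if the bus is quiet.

bus = BusRd

  op1 P1: store L4 := 36 → I/M on L4; bus BusRdX; mem=60
  op2 P0: load  L4 → S/O on L4; bus BusRd; mem=60
  op3 P1: store L4 := 93 → I/M on L4; bus BusUpgr; mem=60
  op4 P1: load  L7 → I/E on L7; bus BusRd; mem=30
  op5 P0: load  L5 → E/I on L5; bus BusRd; mem=30
  op6 P1: load  L7 → I/E on L7; bus (none); mem=30
  op7 P1: load  L1 → I/E on L1; bus BusRd; mem=60
  op8 P0: load  L5 → E/I on L5; bus (none); mem=30
  op9 P1: load  L4 → I/M on L4; bus (none); mem=60
  op10 P1: load  L4 → I/M on L4; bus (none); mem=60
  op11 P0: store L7 := 62 → M/I on L7; bus BusRdX; mem=30
  op12 P0: load  L4 → S/O on L4; bus BusRd; mem=60
  op13 P0: store L4 := 25 → M/I on L4; bus BusUpgr Flush; mem=93
  op14 P1: load  L4 → O/S on L4; bus BusRd; mem=93
  op15 P0: store L7 := 12 → M/I on L7; bus (none); mem=30
  op16 P0: load  L4 → O/S on L4; bus (none); mem=93
  op17 P0: load  L4 → O/S on L4; bus (none); mem=93
  op18 P0: load  L1 → S/S on L1; bus BusRd; mem=60
  op19 P0: store L6 := 53 → M/I on L6; bus BusRdX; mem=30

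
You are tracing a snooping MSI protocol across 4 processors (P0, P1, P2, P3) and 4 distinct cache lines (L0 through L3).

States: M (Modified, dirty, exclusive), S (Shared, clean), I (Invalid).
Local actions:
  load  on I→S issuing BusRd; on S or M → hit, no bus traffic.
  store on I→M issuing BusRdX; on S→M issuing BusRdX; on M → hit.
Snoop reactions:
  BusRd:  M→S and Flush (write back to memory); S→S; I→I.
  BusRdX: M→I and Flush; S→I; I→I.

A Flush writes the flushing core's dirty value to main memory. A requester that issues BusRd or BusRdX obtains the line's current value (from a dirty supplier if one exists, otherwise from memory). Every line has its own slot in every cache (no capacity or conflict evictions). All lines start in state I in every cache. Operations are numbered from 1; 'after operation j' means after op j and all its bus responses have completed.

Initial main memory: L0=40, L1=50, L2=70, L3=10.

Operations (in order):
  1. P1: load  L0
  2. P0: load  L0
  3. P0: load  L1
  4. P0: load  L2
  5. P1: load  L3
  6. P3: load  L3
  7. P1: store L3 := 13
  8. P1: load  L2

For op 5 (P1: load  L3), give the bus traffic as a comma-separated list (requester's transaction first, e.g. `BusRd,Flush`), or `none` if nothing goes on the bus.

  op1 P1: load  L0 → I/S/I/I on L0; bus BusRd; mem=40
  op2 P0: load  L0 → S/S/I/I on L0; bus BusRd; mem=40
  op3 P0: load  L1 → S/I/I/I on L1; bus BusRd; mem=50
  op4 P0: load  L2 → S/I/I/I on L2; bus BusRd; mem=70
  op5 P1: load  L3 → I/S/I/I on L3; bus BusRd; mem=10
  op6 P3: load  L3 → I/S/I/S on L3; bus BusRd; mem=10
  op7 P1: store L3 := 13 → I/M/I/I on L3; bus BusRdX; mem=10
  op8 P1: load  L2 → S/S/I/I on L2; bus BusRd; mem=70

bus = BusRd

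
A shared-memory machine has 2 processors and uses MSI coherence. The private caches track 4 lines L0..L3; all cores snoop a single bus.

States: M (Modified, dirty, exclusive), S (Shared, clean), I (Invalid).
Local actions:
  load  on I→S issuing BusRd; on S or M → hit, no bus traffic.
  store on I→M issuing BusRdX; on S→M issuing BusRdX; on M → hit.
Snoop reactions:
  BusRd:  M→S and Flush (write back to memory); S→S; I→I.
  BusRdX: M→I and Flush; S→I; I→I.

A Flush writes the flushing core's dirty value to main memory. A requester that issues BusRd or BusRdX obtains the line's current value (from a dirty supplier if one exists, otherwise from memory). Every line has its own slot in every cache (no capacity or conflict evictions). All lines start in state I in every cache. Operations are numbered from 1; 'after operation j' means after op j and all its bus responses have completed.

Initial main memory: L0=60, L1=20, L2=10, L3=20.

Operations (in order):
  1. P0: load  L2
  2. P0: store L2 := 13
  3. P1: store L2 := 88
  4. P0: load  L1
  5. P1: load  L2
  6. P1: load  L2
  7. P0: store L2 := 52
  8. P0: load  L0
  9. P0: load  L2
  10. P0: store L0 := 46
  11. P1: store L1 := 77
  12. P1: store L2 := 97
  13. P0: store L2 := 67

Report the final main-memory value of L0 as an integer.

  op1 P0: load  L2 → S/I on L2; bus BusRd; mem=10
  op2 P0: store L2 := 13 → M/I on L2; bus BusRdX; mem=10
  op3 P1: store L2 := 88 → I/M on L2; bus BusRdX Flush; mem=13
  op4 P0: load  L1 → S/I on L1; bus BusRd; mem=20
  op5 P1: load  L2 → I/M on L2; bus (none); mem=13
  op6 P1: load  L2 → I/M on L2; bus (none); mem=13
  op7 P0: store L2 := 52 → M/I on L2; bus BusRdX Flush; mem=88
  op8 P0: load  L0 → S/I on L0; bus BusRd; mem=60
  op9 P0: load  L2 → M/I on L2; bus (none); mem=88
  op10 P0: store L0 := 46 → M/I on L0; bus BusRdX; mem=60
  op11 P1: store L1 := 77 → I/M on L1; bus BusRdX; mem=20
  op12 P1: store L2 := 97 → I/M on L2; bus BusRdX Flush; mem=52
  op13 P0: store L2 := 67 → M/I on L2; bus BusRdX Flush; mem=97

memory[L0] = 60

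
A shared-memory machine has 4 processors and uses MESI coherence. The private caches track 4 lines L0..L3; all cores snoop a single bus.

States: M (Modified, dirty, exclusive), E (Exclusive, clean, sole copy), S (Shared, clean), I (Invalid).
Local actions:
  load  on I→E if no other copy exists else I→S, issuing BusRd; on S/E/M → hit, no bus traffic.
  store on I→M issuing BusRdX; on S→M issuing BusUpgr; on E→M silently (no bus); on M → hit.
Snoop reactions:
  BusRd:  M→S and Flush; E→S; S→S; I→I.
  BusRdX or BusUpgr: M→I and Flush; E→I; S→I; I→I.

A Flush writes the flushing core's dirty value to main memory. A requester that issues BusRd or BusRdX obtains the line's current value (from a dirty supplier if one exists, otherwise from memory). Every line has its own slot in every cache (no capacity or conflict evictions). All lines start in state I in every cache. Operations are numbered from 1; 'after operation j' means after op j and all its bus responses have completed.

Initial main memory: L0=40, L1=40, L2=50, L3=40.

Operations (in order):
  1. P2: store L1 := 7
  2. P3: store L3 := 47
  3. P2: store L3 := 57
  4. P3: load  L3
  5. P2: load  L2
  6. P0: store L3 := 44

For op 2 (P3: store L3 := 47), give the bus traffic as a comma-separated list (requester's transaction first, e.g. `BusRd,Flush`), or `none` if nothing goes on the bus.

[1] P2: store L1 := 7 | P0:I, P1:I, P2:M(7), P3:I | bus: BusRdX
[2] P3: store L3 := 47 | P0:I, P1:I, P2:I, P3:M(47) | bus: BusRdX
[3] P2: store L3 := 57 | P0:I, P1:I, P2:M(57), P3:I | bus: BusRdX,Flush
[4] P3: load  L3 | P0:I, P1:I, P2:S(57), P3:S(57) | bus: BusRd,Flush
[5] P2: load  L2 | P0:I, P1:I, P2:E(50), P3:I | bus: BusRd
[6] P0: store L3 := 44 | P0:M(44), P1:I, P2:I, P3:I | bus: BusRdX

bus = BusRdX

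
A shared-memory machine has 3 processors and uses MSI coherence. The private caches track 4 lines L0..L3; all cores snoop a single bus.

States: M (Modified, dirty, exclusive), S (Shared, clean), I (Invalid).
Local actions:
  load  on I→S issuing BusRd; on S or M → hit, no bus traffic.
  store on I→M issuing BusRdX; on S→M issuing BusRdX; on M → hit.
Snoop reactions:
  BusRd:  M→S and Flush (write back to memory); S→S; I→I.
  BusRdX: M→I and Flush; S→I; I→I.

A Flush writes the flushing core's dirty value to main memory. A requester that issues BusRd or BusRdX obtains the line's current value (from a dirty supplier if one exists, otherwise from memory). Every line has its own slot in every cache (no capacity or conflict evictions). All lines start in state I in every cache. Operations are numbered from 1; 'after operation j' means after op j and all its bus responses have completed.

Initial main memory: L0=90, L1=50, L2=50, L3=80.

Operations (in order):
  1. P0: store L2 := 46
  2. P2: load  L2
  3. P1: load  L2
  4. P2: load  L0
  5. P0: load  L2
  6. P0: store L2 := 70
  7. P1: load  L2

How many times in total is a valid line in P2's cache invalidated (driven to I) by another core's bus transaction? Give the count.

1. P0: store L2 := 46  bus=[BusRdX]  L2: P0=M P1=I P2=I  mem[L2]=50
2. P2: load  L2  bus=[BusRd,Flush]  L2: P0=S P1=I P2=S  mem[L2]=46
3. P1: load  L2  bus=[BusRd]  L2: P0=S P1=S P2=S  mem[L2]=46
4. P2: load  L0  bus=[BusRd]  L0: P0=I P1=I P2=S  mem[L0]=90
5. P0: load  L2  bus=[-]  L2: P0=S P1=S P2=S  mem[L2]=46
6. P0: store L2 := 70  bus=[BusRdX]  L2: P0=M P1=I P2=I  mem[L2]=46
7. P1: load  L2  bus=[BusRd,Flush]  L2: P0=S P1=S P2=I  mem[L2]=70

invalidations = 1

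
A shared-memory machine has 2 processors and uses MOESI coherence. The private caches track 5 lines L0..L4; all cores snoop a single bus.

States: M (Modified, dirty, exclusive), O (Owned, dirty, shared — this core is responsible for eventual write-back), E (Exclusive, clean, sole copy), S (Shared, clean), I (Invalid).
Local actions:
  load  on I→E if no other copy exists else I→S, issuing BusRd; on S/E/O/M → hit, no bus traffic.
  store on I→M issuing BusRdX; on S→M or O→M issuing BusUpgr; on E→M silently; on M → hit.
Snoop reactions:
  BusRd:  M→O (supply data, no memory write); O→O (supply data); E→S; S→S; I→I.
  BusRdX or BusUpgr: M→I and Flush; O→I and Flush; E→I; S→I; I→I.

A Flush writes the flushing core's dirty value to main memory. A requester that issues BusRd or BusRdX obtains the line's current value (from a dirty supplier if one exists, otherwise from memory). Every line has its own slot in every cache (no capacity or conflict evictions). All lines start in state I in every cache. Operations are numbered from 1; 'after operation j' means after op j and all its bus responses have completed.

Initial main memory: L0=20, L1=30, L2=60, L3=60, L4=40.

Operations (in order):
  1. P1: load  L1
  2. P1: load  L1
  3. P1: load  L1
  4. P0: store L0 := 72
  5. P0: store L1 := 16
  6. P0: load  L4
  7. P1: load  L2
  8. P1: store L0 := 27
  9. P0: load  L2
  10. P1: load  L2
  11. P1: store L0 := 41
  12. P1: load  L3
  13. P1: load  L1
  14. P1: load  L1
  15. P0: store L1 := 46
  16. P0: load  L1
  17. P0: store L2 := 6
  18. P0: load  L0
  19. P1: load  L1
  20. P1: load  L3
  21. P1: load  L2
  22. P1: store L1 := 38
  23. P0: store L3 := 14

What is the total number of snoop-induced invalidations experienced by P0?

invalidations = 2

  op1 P1: load  L1 → I/E on L1; bus BusRd; mem=30
  op2 P1: load  L1 → I/E on L1; bus (none); mem=30
  op3 P1: load  L1 → I/E on L1; bus (none); mem=30
  op4 P0: store L0 := 72 → M/I on L0; bus BusRdX; mem=20
  op5 P0: store L1 := 16 → M/I on L1; bus BusRdX; mem=30
  op6 P0: load  L4 → E/I on L4; bus BusRd; mem=40
  op7 P1: load  L2 → I/E on L2; bus BusRd; mem=60
  op8 P1: store L0 := 27 → I/M on L0; bus BusRdX Flush; mem=72
  op9 P0: load  L2 → S/S on L2; bus BusRd; mem=60
  op10 P1: load  L2 → S/S on L2; bus (none); mem=60
  op11 P1: store L0 := 41 → I/M on L0; bus (none); mem=72
  op12 P1: load  L3 → I/E on L3; bus BusRd; mem=60
  op13 P1: load  L1 → O/S on L1; bus BusRd; mem=30
  op14 P1: load  L1 → O/S on L1; bus (none); mem=30
  op15 P0: store L1 := 46 → M/I on L1; bus BusUpgr; mem=30
  op16 P0: load  L1 → M/I on L1; bus (none); mem=30
  op17 P0: store L2 := 6 → M/I on L2; bus BusUpgr; mem=60
  op18 P0: load  L0 → S/O on L0; bus BusRd; mem=72
  op19 P1: load  L1 → O/S on L1; bus BusRd; mem=30
  op20 P1: load  L3 → I/E on L3; bus (none); mem=60
  op21 P1: load  L2 → O/S on L2; bus BusRd; mem=60
  op22 P1: store L1 := 38 → I/M on L1; bus BusUpgr Flush; mem=46
  op23 P0: store L3 := 14 → M/I on L3; bus BusRdX; mem=60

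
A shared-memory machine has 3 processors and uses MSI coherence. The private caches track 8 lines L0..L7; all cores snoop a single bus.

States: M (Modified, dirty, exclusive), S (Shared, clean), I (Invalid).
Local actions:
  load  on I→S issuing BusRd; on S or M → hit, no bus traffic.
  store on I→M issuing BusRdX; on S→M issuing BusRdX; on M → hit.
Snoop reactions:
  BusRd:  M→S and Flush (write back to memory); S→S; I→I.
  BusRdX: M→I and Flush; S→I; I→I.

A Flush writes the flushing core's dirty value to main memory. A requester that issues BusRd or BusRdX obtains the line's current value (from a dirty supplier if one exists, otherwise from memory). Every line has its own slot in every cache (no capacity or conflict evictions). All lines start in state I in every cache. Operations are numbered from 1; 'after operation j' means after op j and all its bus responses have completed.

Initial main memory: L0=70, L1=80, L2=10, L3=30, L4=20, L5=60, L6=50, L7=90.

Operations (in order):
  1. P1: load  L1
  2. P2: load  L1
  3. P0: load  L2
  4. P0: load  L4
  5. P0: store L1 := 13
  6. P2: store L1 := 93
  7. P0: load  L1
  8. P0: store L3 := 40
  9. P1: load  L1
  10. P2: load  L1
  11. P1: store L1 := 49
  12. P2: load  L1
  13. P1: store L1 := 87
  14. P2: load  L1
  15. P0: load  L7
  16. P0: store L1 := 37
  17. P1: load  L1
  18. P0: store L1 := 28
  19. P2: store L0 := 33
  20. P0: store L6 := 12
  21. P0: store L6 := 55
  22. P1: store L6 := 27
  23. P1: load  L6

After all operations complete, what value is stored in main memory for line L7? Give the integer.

[1] P1: load  L1 | P0:I, P1:S(80), P2:I | bus: BusRd
[2] P2: load  L1 | P0:I, P1:S(80), P2:S(80) | bus: BusRd
[3] P0: load  L2 | P0:S(10), P1:I, P2:I | bus: BusRd
[4] P0: load  L4 | P0:S(20), P1:I, P2:I | bus: BusRd
[5] P0: store L1 := 13 | P0:M(13), P1:I, P2:I | bus: BusRdX
[6] P2: store L1 := 93 | P0:I, P1:I, P2:M(93) | bus: BusRdX,Flush
[7] P0: load  L1 | P0:S(93), P1:I, P2:S(93) | bus: BusRd,Flush
[8] P0: store L3 := 40 | P0:M(40), P1:I, P2:I | bus: BusRdX
[9] P1: load  L1 | P0:S(93), P1:S(93), P2:S(93) | bus: BusRd
[10] P2: load  L1 | P0:S(93), P1:S(93), P2:S(93) | bus: none
[11] P1: store L1 := 49 | P0:I, P1:M(49), P2:I | bus: BusRdX
[12] P2: load  L1 | P0:I, P1:S(49), P2:S(49) | bus: BusRd,Flush
[13] P1: store L1 := 87 | P0:I, P1:M(87), P2:I | bus: BusRdX
[14] P2: load  L1 | P0:I, P1:S(87), P2:S(87) | bus: BusRd,Flush
[15] P0: load  L7 | P0:S(90), P1:I, P2:I | bus: BusRd
[16] P0: store L1 := 37 | P0:M(37), P1:I, P2:I | bus: BusRdX
[17] P1: load  L1 | P0:S(37), P1:S(37), P2:I | bus: BusRd,Flush
[18] P0: store L1 := 28 | P0:M(28), P1:I, P2:I | bus: BusRdX
[19] P2: store L0 := 33 | P0:I, P1:I, P2:M(33) | bus: BusRdX
[20] P0: store L6 := 12 | P0:M(12), P1:I, P2:I | bus: BusRdX
[21] P0: store L6 := 55 | P0:M(55), P1:I, P2:I | bus: none
[22] P1: store L6 := 27 | P0:I, P1:M(27), P2:I | bus: BusRdX,Flush
[23] P1: load  L6 | P0:I, P1:M(27), P2:I | bus: none

memory[L7] = 90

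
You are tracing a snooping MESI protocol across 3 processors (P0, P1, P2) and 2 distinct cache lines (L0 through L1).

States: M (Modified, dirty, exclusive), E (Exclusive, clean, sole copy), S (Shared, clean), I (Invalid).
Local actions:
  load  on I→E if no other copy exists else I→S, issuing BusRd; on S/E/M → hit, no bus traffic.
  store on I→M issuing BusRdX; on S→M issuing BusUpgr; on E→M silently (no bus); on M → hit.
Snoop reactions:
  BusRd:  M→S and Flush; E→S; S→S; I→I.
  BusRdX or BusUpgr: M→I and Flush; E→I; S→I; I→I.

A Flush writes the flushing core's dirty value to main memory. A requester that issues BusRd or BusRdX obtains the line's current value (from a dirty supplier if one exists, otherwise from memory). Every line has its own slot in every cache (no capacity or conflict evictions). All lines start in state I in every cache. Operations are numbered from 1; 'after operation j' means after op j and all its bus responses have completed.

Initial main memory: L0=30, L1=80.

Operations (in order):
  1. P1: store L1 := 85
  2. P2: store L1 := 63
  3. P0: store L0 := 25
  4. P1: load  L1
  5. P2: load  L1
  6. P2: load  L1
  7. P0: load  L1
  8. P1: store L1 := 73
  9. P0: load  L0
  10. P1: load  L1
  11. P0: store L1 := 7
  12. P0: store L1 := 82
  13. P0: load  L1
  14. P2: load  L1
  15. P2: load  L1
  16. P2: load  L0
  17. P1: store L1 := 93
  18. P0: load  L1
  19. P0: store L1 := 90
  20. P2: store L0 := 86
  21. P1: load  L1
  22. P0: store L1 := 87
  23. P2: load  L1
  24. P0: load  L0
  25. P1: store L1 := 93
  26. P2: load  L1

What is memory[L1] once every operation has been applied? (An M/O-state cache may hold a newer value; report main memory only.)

memory[L1] = 93

1. P1: store L1 := 85  bus=[BusRdX]  L1: P0=I P1=M P2=I  mem[L1]=80
2. P2: store L1 := 63  bus=[BusRdX,Flush]  L1: P0=I P1=I P2=M  mem[L1]=85
3. P0: store L0 := 25  bus=[BusRdX]  L0: P0=M P1=I P2=I  mem[L0]=30
4. P1: load  L1  bus=[BusRd,Flush]  L1: P0=I P1=S P2=S  mem[L1]=63
5. P2: load  L1  bus=[-]  L1: P0=I P1=S P2=S  mem[L1]=63
6. P2: load  L1  bus=[-]  L1: P0=I P1=S P2=S  mem[L1]=63
7. P0: load  L1  bus=[BusRd]  L1: P0=S P1=S P2=S  mem[L1]=63
8. P1: store L1 := 73  bus=[BusUpgr]  L1: P0=I P1=M P2=I  mem[L1]=63
9. P0: load  L0  bus=[-]  L0: P0=M P1=I P2=I  mem[L0]=30
10. P1: load  L1  bus=[-]  L1: P0=I P1=M P2=I  mem[L1]=63
11. P0: store L1 := 7  bus=[BusRdX,Flush]  L1: P0=M P1=I P2=I  mem[L1]=73
12. P0: store L1 := 82  bus=[-]  L1: P0=M P1=I P2=I  mem[L1]=73
13. P0: load  L1  bus=[-]  L1: P0=M P1=I P2=I  mem[L1]=73
14. P2: load  L1  bus=[BusRd,Flush]  L1: P0=S P1=I P2=S  mem[L1]=82
15. P2: load  L1  bus=[-]  L1: P0=S P1=I P2=S  mem[L1]=82
16. P2: load  L0  bus=[BusRd,Flush]  L0: P0=S P1=I P2=S  mem[L0]=25
17. P1: store L1 := 93  bus=[BusRdX]  L1: P0=I P1=M P2=I  mem[L1]=82
18. P0: load  L1  bus=[BusRd,Flush]  L1: P0=S P1=S P2=I  mem[L1]=93
19. P0: store L1 := 90  bus=[BusUpgr]  L1: P0=M P1=I P2=I  mem[L1]=93
20. P2: store L0 := 86  bus=[BusUpgr]  L0: P0=I P1=I P2=M  mem[L0]=25
21. P1: load  L1  bus=[BusRd,Flush]  L1: P0=S P1=S P2=I  mem[L1]=90
22. P0: store L1 := 87  bus=[BusUpgr]  L1: P0=M P1=I P2=I  mem[L1]=90
23. P2: load  L1  bus=[BusRd,Flush]  L1: P0=S P1=I P2=S  mem[L1]=87
24. P0: load  L0  bus=[BusRd,Flush]  L0: P0=S P1=I P2=S  mem[L0]=86
25. P1: store L1 := 93  bus=[BusRdX]  L1: P0=I P1=M P2=I  mem[L1]=87
26. P2: load  L1  bus=[BusRd,Flush]  L1: P0=I P1=S P2=S  mem[L1]=93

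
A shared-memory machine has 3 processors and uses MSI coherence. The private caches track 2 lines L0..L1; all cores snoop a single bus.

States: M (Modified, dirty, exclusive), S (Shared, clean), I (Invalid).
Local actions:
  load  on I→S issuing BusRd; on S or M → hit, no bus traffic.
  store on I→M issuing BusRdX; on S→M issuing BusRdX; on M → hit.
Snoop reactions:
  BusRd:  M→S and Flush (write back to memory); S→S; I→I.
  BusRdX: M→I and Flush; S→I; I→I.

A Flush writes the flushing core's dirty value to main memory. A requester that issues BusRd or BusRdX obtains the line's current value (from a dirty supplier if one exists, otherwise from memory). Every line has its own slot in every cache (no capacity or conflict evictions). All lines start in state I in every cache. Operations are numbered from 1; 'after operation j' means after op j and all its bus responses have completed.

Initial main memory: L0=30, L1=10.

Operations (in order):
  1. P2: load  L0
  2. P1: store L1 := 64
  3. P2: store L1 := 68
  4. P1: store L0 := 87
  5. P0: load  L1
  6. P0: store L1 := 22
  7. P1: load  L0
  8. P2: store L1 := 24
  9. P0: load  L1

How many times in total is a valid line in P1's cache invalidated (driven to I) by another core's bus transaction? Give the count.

invalidations = 1

1. P2: load  L0  bus=[BusRd]  L0: P0=I P1=I P2=S  mem[L0]=30
2. P1: store L1 := 64  bus=[BusRdX]  L1: P0=I P1=M P2=I  mem[L1]=10
3. P2: store L1 := 68  bus=[BusRdX,Flush]  L1: P0=I P1=I P2=M  mem[L1]=64
4. P1: store L0 := 87  bus=[BusRdX]  L0: P0=I P1=M P2=I  mem[L0]=30
5. P0: load  L1  bus=[BusRd,Flush]  L1: P0=S P1=I P2=S  mem[L1]=68
6. P0: store L1 := 22  bus=[BusRdX]  L1: P0=M P1=I P2=I  mem[L1]=68
7. P1: load  L0  bus=[-]  L0: P0=I P1=M P2=I  mem[L0]=30
8. P2: store L1 := 24  bus=[BusRdX,Flush]  L1: P0=I P1=I P2=M  mem[L1]=22
9. P0: load  L1  bus=[BusRd,Flush]  L1: P0=S P1=I P2=S  mem[L1]=24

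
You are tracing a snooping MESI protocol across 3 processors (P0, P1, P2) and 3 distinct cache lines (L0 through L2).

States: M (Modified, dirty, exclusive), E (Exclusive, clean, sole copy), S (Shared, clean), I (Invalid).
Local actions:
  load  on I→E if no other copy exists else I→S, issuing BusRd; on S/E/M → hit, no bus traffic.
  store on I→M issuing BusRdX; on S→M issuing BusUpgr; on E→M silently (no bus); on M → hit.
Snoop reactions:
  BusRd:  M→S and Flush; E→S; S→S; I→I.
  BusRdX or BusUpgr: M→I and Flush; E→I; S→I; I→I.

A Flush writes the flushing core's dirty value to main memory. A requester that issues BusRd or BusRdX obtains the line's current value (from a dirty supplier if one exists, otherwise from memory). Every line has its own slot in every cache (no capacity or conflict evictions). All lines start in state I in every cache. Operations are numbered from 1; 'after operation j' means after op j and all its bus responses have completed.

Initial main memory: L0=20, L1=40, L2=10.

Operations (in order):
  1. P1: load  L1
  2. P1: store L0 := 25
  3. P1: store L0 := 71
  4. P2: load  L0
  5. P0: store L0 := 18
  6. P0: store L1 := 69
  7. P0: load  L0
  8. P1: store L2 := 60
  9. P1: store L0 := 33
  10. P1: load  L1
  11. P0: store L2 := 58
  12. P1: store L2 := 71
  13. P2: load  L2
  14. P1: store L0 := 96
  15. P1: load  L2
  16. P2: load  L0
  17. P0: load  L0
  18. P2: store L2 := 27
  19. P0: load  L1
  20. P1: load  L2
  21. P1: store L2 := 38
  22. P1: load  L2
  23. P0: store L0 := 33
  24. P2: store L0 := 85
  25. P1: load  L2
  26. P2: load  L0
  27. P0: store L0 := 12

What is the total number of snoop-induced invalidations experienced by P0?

[1] P1: load  L1 | P0:I, P1:E(40), P2:I | bus: BusRd
[2] P1: store L0 := 25 | P0:I, P1:M(25), P2:I | bus: BusRdX
[3] P1: store L0 := 71 | P0:I, P1:M(71), P2:I | bus: none
[4] P2: load  L0 | P0:I, P1:S(71), P2:S(71) | bus: BusRd,Flush
[5] P0: store L0 := 18 | P0:M(18), P1:I, P2:I | bus: BusRdX
[6] P0: store L1 := 69 | P0:M(69), P1:I, P2:I | bus: BusRdX
[7] P0: load  L0 | P0:M(18), P1:I, P2:I | bus: none
[8] P1: store L2 := 60 | P0:I, P1:M(60), P2:I | bus: BusRdX
[9] P1: store L0 := 33 | P0:I, P1:M(33), P2:I | bus: BusRdX,Flush
[10] P1: load  L1 | P0:S(69), P1:S(69), P2:I | bus: BusRd,Flush
[11] P0: store L2 := 58 | P0:M(58), P1:I, P2:I | bus: BusRdX,Flush
[12] P1: store L2 := 71 | P0:I, P1:M(71), P2:I | bus: BusRdX,Flush
[13] P2: load  L2 | P0:I, P1:S(71), P2:S(71) | bus: BusRd,Flush
[14] P1: store L0 := 96 | P0:I, P1:M(96), P2:I | bus: none
[15] P1: load  L2 | P0:I, P1:S(71), P2:S(71) | bus: none
[16] P2: load  L0 | P0:I, P1:S(96), P2:S(96) | bus: BusRd,Flush
[17] P0: load  L0 | P0:S(96), P1:S(96), P2:S(96) | bus: BusRd
[18] P2: store L2 := 27 | P0:I, P1:I, P2:M(27) | bus: BusUpgr
[19] P0: load  L1 | P0:S(69), P1:S(69), P2:I | bus: none
[20] P1: load  L2 | P0:I, P1:S(27), P2:S(27) | bus: BusRd,Flush
[21] P1: store L2 := 38 | P0:I, P1:M(38), P2:I | bus: BusUpgr
[22] P1: load  L2 | P0:I, P1:M(38), P2:I | bus: none
[23] P0: store L0 := 33 | P0:M(33), P1:I, P2:I | bus: BusUpgr
[24] P2: store L0 := 85 | P0:I, P1:I, P2:M(85) | bus: BusRdX,Flush
[25] P1: load  L2 | P0:I, P1:M(38), P2:I | bus: none
[26] P2: load  L0 | P0:I, P1:I, P2:M(85) | bus: none
[27] P0: store L0 := 12 | P0:M(12), P1:I, P2:I | bus: BusRdX,Flush

invalidations = 3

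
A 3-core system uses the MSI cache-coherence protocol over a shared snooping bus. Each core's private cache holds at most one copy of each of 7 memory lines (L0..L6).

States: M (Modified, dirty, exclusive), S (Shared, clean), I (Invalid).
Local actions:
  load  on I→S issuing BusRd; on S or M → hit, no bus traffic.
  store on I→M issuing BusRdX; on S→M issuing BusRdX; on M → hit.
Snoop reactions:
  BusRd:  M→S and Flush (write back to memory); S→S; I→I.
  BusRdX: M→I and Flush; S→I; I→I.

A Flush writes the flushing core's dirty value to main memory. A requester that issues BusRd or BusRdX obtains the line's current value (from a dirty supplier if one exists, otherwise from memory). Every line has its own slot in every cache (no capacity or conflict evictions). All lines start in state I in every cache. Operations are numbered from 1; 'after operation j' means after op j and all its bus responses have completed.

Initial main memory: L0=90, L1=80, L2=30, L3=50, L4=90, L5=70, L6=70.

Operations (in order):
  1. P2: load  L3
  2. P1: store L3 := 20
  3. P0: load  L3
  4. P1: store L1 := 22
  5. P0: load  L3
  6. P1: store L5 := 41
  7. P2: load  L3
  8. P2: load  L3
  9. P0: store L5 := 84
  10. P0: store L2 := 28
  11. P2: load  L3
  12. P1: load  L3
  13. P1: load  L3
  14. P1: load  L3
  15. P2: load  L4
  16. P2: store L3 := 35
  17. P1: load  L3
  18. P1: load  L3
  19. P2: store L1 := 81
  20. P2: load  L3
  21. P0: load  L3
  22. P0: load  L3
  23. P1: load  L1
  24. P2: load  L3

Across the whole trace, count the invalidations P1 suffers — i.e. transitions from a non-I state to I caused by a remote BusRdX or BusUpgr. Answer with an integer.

[1] P2: load  L3 | P0:I, P1:I, P2:S(50) | bus: BusRd
[2] P1: store L3 := 20 | P0:I, P1:M(20), P2:I | bus: BusRdX
[3] P0: load  L3 | P0:S(20), P1:S(20), P2:I | bus: BusRd,Flush
[4] P1: store L1 := 22 | P0:I, P1:M(22), P2:I | bus: BusRdX
[5] P0: load  L3 | P0:S(20), P1:S(20), P2:I | bus: none
[6] P1: store L5 := 41 | P0:I, P1:M(41), P2:I | bus: BusRdX
[7] P2: load  L3 | P0:S(20), P1:S(20), P2:S(20) | bus: BusRd
[8] P2: load  L3 | P0:S(20), P1:S(20), P2:S(20) | bus: none
[9] P0: store L5 := 84 | P0:M(84), P1:I, P2:I | bus: BusRdX,Flush
[10] P0: store L2 := 28 | P0:M(28), P1:I, P2:I | bus: BusRdX
[11] P2: load  L3 | P0:S(20), P1:S(20), P2:S(20) | bus: none
[12] P1: load  L3 | P0:S(20), P1:S(20), P2:S(20) | bus: none
[13] P1: load  L3 | P0:S(20), P1:S(20), P2:S(20) | bus: none
[14] P1: load  L3 | P0:S(20), P1:S(20), P2:S(20) | bus: none
[15] P2: load  L4 | P0:I, P1:I, P2:S(90) | bus: BusRd
[16] P2: store L3 := 35 | P0:I, P1:I, P2:M(35) | bus: BusRdX
[17] P1: load  L3 | P0:I, P1:S(35), P2:S(35) | bus: BusRd,Flush
[18] P1: load  L3 | P0:I, P1:S(35), P2:S(35) | bus: none
[19] P2: store L1 := 81 | P0:I, P1:I, P2:M(81) | bus: BusRdX,Flush
[20] P2: load  L3 | P0:I, P1:S(35), P2:S(35) | bus: none
[21] P0: load  L3 | P0:S(35), P1:S(35), P2:S(35) | bus: BusRd
[22] P0: load  L3 | P0:S(35), P1:S(35), P2:S(35) | bus: none
[23] P1: load  L1 | P0:I, P1:S(81), P2:S(81) | bus: BusRd,Flush
[24] P2: load  L3 | P0:S(35), P1:S(35), P2:S(35) | bus: none

invalidations = 3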